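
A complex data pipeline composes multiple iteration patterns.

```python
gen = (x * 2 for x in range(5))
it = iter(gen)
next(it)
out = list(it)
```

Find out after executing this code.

Step 1: Generator produces [0, 2, 4, 6, 8].
Step 2: next(it) consumes first element (0).
Step 3: list(it) collects remaining: [2, 4, 6, 8].
Therefore out = [2, 4, 6, 8].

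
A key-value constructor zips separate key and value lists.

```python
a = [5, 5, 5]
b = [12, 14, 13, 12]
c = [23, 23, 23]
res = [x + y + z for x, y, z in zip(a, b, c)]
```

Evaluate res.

Step 1: zip three lists (truncates to shortest, len=3):
  5 + 12 + 23 = 40
  5 + 14 + 23 = 42
  5 + 13 + 23 = 41
Therefore res = [40, 42, 41].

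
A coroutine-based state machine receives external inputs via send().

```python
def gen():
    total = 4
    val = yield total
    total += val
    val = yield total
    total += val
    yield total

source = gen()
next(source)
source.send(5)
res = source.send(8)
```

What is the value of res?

Step 1: next() -> yield total=4.
Step 2: send(5) -> val=5, total = 4+5 = 9, yield 9.
Step 3: send(8) -> val=8, total = 9+8 = 17, yield 17.
Therefore res = 17.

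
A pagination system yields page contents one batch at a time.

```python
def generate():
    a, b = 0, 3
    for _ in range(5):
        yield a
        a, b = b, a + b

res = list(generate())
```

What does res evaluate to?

Step 1: Fibonacci-like sequence starting with a=0, b=3:
  Iteration 1: yield a=0, then a,b = 3,3
  Iteration 2: yield a=3, then a,b = 3,6
  Iteration 3: yield a=3, then a,b = 6,9
  Iteration 4: yield a=6, then a,b = 9,15
  Iteration 5: yield a=9, then a,b = 15,24
Therefore res = [0, 3, 3, 6, 9].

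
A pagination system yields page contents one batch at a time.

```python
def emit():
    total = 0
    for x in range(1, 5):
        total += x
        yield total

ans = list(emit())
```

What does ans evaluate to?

Step 1: Generator accumulates running sum:
  x=1: total = 1, yield 1
  x=2: total = 3, yield 3
  x=3: total = 6, yield 6
  x=4: total = 10, yield 10
Therefore ans = [1, 3, 6, 10].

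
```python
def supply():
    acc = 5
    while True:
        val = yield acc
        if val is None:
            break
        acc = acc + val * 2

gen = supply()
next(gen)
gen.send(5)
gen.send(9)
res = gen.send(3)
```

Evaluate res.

Step 1: next() -> yield acc=5.
Step 2: send(5) -> val=5, acc = 5 + 5*2 = 15, yield 15.
Step 3: send(9) -> val=9, acc = 15 + 9*2 = 33, yield 33.
Step 4: send(3) -> val=3, acc = 33 + 3*2 = 39, yield 39.
Therefore res = 39.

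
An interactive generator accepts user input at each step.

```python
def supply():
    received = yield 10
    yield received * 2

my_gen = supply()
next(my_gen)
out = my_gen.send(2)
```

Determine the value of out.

Step 1: next(my_gen) advances to first yield, producing 10.
Step 2: send(2) resumes, received = 2.
Step 3: yield received * 2 = 2 * 2 = 4.
Therefore out = 4.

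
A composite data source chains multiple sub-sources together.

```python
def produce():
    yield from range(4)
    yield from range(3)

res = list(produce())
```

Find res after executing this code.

Step 1: Trace yields in order:
  yield 0
  yield 1
  yield 2
  yield 3
  yield 0
  yield 1
  yield 2
Therefore res = [0, 1, 2, 3, 0, 1, 2].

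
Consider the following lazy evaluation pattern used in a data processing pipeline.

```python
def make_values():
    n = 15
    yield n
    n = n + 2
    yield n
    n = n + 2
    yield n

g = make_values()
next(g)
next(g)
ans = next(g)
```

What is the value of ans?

Step 1: Trace through generator execution:
  Yield 1: n starts at 15, yield 15
  Yield 2: n = 15 + 2 = 17, yield 17
  Yield 3: n = 17 + 2 = 19, yield 19
Step 2: First next() gets 15, second next() gets the second value, third next() yields 19.
Therefore ans = 19.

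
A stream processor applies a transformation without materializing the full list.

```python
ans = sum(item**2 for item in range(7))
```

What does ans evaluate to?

Step 1: Compute item**2 for each item in range(7):
  item=0: 0**2 = 0
  item=1: 1**2 = 1
  item=2: 2**2 = 4
  item=3: 3**2 = 9
  item=4: 4**2 = 16
  item=5: 5**2 = 25
  item=6: 6**2 = 36
Step 2: sum = 0 + 1 + 4 + 9 + 16 + 25 + 36 = 91.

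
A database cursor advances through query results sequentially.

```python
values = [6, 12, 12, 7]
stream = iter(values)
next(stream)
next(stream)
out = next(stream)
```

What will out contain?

Step 1: Create iterator over [6, 12, 12, 7].
Step 2: next() consumes 6.
Step 3: next() consumes 12.
Step 4: next() returns 12.
Therefore out = 12.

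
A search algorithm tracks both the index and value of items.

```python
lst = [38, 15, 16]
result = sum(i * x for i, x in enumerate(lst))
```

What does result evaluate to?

Step 1: Compute i * x for each (i, x) in enumerate([38, 15, 16]):
  i=0, x=38: 0*38 = 0
  i=1, x=15: 1*15 = 15
  i=2, x=16: 2*16 = 32
Step 2: sum = 0 + 15 + 32 = 47.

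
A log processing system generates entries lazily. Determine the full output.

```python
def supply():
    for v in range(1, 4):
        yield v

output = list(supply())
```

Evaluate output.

Step 1: The generator yields each value from range(1, 4).
Step 2: list() consumes all yields: [1, 2, 3].
Therefore output = [1, 2, 3].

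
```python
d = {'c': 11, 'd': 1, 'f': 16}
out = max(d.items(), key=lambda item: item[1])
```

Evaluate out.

Step 1: Find item with maximum value:
  ('c', 11)
  ('d', 1)
  ('f', 16)
Step 2: Maximum value is 16 at key 'f'.
Therefore out = ('f', 16).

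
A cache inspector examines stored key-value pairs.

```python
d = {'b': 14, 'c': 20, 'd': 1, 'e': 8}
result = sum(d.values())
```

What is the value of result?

Step 1: d.values() = [14, 20, 1, 8].
Step 2: sum = 43.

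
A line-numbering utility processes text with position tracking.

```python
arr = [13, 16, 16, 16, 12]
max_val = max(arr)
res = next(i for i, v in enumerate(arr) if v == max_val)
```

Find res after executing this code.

Step 1: max([13, 16, 16, 16, 12]) = 16.
Step 2: Find first index where value == 16:
  Index 0: 13 != 16
  Index 1: 16 == 16, found!
Therefore res = 1.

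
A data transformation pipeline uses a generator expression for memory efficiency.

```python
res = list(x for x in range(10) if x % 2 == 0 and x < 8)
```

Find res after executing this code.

Step 1: Filter range(10) where x % 2 == 0 and x < 8:
  x=0: both conditions met, included
  x=1: excluded (1 % 2 != 0)
  x=2: both conditions met, included
  x=3: excluded (3 % 2 != 0)
  x=4: both conditions met, included
  x=5: excluded (5 % 2 != 0)
  x=6: both conditions met, included
  x=7: excluded (7 % 2 != 0)
  x=8: excluded (8 >= 8)
  x=9: excluded (9 % 2 != 0, 9 >= 8)
Therefore res = [0, 2, 4, 6].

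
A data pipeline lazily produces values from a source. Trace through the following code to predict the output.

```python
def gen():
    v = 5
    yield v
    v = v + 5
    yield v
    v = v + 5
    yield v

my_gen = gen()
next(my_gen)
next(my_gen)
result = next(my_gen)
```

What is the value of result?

Step 1: Trace through generator execution:
  Yield 1: v starts at 5, yield 5
  Yield 2: v = 5 + 5 = 10, yield 10
  Yield 3: v = 10 + 5 = 15, yield 15
Step 2: First next() gets 5, second next() gets the second value, third next() yields 15.
Therefore result = 15.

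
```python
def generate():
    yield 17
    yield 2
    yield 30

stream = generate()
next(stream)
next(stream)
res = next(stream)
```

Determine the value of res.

Step 1: generate() creates a generator.
Step 2: next(stream) yields 17 (consumed and discarded).
Step 3: next(stream) yields 2 (consumed and discarded).
Step 4: next(stream) yields 30, assigned to res.
Therefore res = 30.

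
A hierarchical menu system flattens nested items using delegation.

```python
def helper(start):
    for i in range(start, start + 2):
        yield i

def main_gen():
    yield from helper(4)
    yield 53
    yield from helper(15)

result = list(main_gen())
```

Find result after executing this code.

Step 1: main_gen() delegates to helper(4):
  yield 4
  yield 5
Step 2: yield 53
Step 3: Delegates to helper(15):
  yield 15
  yield 16
Therefore result = [4, 5, 53, 15, 16].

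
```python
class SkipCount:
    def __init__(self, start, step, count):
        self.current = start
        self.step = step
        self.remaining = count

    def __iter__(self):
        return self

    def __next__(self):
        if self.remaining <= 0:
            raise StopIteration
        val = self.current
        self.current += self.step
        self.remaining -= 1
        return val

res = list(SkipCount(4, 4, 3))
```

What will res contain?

Step 1: SkipCount starts at 4, increments by 4, for 3 steps:
  Yield 4, then current += 4
  Yield 8, then current += 4
  Yield 12, then current += 4
Therefore res = [4, 8, 12].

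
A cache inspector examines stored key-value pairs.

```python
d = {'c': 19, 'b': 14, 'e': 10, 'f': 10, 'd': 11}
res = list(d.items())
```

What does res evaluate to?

Step 1: d.items() returns (key, value) pairs in insertion order.
Therefore res = [('c', 19), ('b', 14), ('e', 10), ('f', 10), ('d', 11)].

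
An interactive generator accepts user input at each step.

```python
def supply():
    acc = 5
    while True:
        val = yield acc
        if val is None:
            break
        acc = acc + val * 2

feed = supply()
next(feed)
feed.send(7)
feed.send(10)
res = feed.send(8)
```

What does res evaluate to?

Step 1: next() -> yield acc=5.
Step 2: send(7) -> val=7, acc = 5 + 7*2 = 19, yield 19.
Step 3: send(10) -> val=10, acc = 19 + 10*2 = 39, yield 39.
Step 4: send(8) -> val=8, acc = 39 + 8*2 = 55, yield 55.
Therefore res = 55.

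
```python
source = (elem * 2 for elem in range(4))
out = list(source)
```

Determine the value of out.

Step 1: For each elem in range(4), compute elem*2:
  elem=0: 0*2 = 0
  elem=1: 1*2 = 2
  elem=2: 2*2 = 4
  elem=3: 3*2 = 6
Therefore out = [0, 2, 4, 6].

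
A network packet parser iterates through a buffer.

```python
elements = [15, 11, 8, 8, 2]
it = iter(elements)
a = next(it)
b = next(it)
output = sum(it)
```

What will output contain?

Step 1: Create iterator over [15, 11, 8, 8, 2].
Step 2: a = next() = 15, b = next() = 11.
Step 3: sum() of remaining [8, 8, 2] = 18.
Therefore output = 18.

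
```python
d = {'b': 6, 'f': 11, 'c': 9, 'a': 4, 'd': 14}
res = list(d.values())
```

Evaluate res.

Step 1: d.values() returns the dictionary values in insertion order.
Therefore res = [6, 11, 9, 4, 14].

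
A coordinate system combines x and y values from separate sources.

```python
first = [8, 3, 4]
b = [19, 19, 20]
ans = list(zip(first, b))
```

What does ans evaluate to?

Step 1: zip pairs elements at same index:
  Index 0: (8, 19)
  Index 1: (3, 19)
  Index 2: (4, 20)
Therefore ans = [(8, 19), (3, 19), (4, 20)].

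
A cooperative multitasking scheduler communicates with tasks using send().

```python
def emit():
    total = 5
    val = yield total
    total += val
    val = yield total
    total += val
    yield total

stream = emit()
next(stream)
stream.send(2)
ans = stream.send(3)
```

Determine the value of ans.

Step 1: next() -> yield total=5.
Step 2: send(2) -> val=2, total = 5+2 = 7, yield 7.
Step 3: send(3) -> val=3, total = 7+3 = 10, yield 10.
Therefore ans = 10.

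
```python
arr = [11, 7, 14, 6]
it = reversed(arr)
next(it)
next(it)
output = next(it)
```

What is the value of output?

Step 1: reversed([11, 7, 14, 6]) gives iterator: [6, 14, 7, 11].
Step 2: First next() = 6, second next() = 14.
Step 3: Third next() = 7.
Therefore output = 7.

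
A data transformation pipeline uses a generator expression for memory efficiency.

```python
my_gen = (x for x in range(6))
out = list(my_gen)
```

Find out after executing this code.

Step 1: Generator expression iterates range(6): [0, 1, 2, 3, 4, 5].
Step 2: list() collects all values.
Therefore out = [0, 1, 2, 3, 4, 5].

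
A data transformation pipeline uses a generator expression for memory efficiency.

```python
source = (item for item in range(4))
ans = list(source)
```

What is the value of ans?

Step 1: Generator expression iterates range(4): [0, 1, 2, 3].
Step 2: list() collects all values.
Therefore ans = [0, 1, 2, 3].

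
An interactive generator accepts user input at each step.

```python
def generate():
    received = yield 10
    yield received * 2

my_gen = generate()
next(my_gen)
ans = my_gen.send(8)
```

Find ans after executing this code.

Step 1: next(my_gen) advances to first yield, producing 10.
Step 2: send(8) resumes, received = 8.
Step 3: yield received * 2 = 8 * 2 = 16.
Therefore ans = 16.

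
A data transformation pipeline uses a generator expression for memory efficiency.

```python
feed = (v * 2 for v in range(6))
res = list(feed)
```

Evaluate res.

Step 1: For each v in range(6), compute v*2:
  v=0: 0*2 = 0
  v=1: 1*2 = 2
  v=2: 2*2 = 4
  v=3: 3*2 = 6
  v=4: 4*2 = 8
  v=5: 5*2 = 10
Therefore res = [0, 2, 4, 6, 8, 10].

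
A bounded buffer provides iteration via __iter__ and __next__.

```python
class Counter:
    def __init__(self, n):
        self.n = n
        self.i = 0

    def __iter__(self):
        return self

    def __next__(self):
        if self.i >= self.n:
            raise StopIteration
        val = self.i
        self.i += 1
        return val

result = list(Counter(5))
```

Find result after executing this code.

Step 1: Counter(5) creates an iterator counting 0 to 4.
Step 2: list() consumes all values: [0, 1, 2, 3, 4].
Therefore result = [0, 1, 2, 3, 4].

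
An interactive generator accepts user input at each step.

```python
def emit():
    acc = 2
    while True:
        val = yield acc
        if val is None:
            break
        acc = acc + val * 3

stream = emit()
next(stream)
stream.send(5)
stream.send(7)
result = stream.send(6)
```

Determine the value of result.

Step 1: next() -> yield acc=2.
Step 2: send(5) -> val=5, acc = 2 + 5*3 = 17, yield 17.
Step 3: send(7) -> val=7, acc = 17 + 7*3 = 38, yield 38.
Step 4: send(6) -> val=6, acc = 38 + 6*3 = 56, yield 56.
Therefore result = 56.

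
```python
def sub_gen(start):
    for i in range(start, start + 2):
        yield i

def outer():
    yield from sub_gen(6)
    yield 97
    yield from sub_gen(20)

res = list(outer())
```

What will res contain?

Step 1: outer() delegates to sub_gen(6):
  yield 6
  yield 7
Step 2: yield 97
Step 3: Delegates to sub_gen(20):
  yield 20
  yield 21
Therefore res = [6, 7, 97, 20, 21].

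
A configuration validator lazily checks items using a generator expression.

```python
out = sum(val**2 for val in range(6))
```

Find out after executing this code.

Step 1: Compute val**2 for each val in range(6):
  val=0: 0**2 = 0
  val=1: 1**2 = 1
  val=2: 2**2 = 4
  val=3: 3**2 = 9
  val=4: 4**2 = 16
  val=5: 5**2 = 25
Step 2: sum = 0 + 1 + 4 + 9 + 16 + 25 = 55.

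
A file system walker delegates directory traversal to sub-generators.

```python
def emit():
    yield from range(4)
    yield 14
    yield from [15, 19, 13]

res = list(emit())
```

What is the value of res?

Step 1: Trace yields in order:
  yield 0
  yield 1
  yield 2
  yield 3
  yield 14
  yield 15
  yield 19
  yield 13
Therefore res = [0, 1, 2, 3, 14, 15, 19, 13].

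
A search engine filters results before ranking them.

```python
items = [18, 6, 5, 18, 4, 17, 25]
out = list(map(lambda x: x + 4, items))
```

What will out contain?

Step 1: Apply lambda x: x + 4 to each element:
  18 -> 22
  6 -> 10
  5 -> 9
  18 -> 22
  4 -> 8
  17 -> 21
  25 -> 29
Therefore out = [22, 10, 9, 22, 8, 21, 29].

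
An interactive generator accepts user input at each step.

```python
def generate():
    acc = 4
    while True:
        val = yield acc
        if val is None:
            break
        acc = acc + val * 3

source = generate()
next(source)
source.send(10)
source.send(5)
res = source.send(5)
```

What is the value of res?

Step 1: next() -> yield acc=4.
Step 2: send(10) -> val=10, acc = 4 + 10*3 = 34, yield 34.
Step 3: send(5) -> val=5, acc = 34 + 5*3 = 49, yield 49.
Step 4: send(5) -> val=5, acc = 49 + 5*3 = 64, yield 64.
Therefore res = 64.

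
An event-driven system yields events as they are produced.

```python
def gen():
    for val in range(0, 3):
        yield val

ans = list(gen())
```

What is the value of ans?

Step 1: The generator yields each value from range(0, 3).
Step 2: list() consumes all yields: [0, 1, 2].
Therefore ans = [0, 1, 2].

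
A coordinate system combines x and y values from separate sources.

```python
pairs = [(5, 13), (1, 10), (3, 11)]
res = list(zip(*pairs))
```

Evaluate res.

Step 1: zip(*pairs) transposes: unzips [(5, 13), (1, 10), (3, 11)] into separate sequences.
Step 2: First elements: (5, 1, 3), second elements: (13, 10, 11).
Therefore res = [(5, 1, 3), (13, 10, 11)].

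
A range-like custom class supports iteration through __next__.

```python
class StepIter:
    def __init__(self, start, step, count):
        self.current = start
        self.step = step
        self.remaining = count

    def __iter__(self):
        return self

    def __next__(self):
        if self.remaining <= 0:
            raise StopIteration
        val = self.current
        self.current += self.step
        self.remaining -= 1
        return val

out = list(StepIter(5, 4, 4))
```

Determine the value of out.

Step 1: StepIter starts at 5, increments by 4, for 4 steps:
  Yield 5, then current += 4
  Yield 9, then current += 4
  Yield 13, then current += 4
  Yield 17, then current += 4
Therefore out = [5, 9, 13, 17].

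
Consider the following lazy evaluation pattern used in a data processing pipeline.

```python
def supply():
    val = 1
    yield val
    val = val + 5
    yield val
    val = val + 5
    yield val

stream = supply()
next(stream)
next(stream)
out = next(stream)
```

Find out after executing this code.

Step 1: Trace through generator execution:
  Yield 1: val starts at 1, yield 1
  Yield 2: val = 1 + 5 = 6, yield 6
  Yield 3: val = 6 + 5 = 11, yield 11
Step 2: First next() gets 1, second next() gets the second value, third next() yields 11.
Therefore out = 11.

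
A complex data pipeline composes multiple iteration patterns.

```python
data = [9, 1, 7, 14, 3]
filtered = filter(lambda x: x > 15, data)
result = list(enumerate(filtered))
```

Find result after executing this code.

Step 1: Filter [9, 1, 7, 14, 3] for > 15: [].
Step 2: enumerate re-indexes from 0: [].
Therefore result = [].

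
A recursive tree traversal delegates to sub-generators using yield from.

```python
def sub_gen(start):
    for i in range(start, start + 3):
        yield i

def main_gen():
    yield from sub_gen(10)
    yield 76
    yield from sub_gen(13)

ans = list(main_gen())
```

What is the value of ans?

Step 1: main_gen() delegates to sub_gen(10):
  yield 10
  yield 11
  yield 12
Step 2: yield 76
Step 3: Delegates to sub_gen(13):
  yield 13
  yield 14
  yield 15
Therefore ans = [10, 11, 12, 76, 13, 14, 15].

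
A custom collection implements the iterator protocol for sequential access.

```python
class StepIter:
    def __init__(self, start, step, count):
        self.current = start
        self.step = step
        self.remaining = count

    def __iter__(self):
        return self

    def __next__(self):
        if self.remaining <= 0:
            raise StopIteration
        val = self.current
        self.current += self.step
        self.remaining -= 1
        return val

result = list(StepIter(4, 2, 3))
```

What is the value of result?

Step 1: StepIter starts at 4, increments by 2, for 3 steps:
  Yield 4, then current += 2
  Yield 6, then current += 2
  Yield 8, then current += 2
Therefore result = [4, 6, 8].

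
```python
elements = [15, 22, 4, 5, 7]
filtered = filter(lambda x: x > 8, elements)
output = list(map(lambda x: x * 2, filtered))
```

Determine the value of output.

Step 1: Filter elements for elements > 8:
  15: kept
  22: kept
  4: removed
  5: removed
  7: removed
Step 2: Map x * 2 on filtered [15, 22]:
  15 -> 30
  22 -> 44
Therefore output = [30, 44].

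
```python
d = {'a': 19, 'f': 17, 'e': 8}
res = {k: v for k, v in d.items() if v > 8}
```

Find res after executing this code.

Step 1: Filter items where value > 8:
  'a': 19 > 8: kept
  'f': 17 > 8: kept
  'e': 8 <= 8: removed
Therefore res = {'a': 19, 'f': 17}.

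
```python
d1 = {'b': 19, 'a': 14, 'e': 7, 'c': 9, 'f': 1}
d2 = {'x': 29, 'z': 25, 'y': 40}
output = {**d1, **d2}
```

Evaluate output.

Step 1: Merge d1 and d2 (d2 values override on key conflicts).
Step 2: d1 has keys ['b', 'a', 'e', 'c', 'f'], d2 has keys ['x', 'z', 'y'].
Therefore output = {'b': 19, 'a': 14, 'e': 7, 'c': 9, 'f': 1, 'x': 29, 'z': 25, 'y': 40}.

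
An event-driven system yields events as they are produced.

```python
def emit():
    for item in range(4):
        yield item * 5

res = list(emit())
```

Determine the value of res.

Step 1: For each item in range(4), yield item * 5:
  item=0: yield 0 * 5 = 0
  item=1: yield 1 * 5 = 5
  item=2: yield 2 * 5 = 10
  item=3: yield 3 * 5 = 15
Therefore res = [0, 5, 10, 15].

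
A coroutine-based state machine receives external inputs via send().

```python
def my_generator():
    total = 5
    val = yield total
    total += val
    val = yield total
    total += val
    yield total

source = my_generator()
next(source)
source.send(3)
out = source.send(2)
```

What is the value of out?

Step 1: next() -> yield total=5.
Step 2: send(3) -> val=3, total = 5+3 = 8, yield 8.
Step 3: send(2) -> val=2, total = 8+2 = 10, yield 10.
Therefore out = 10.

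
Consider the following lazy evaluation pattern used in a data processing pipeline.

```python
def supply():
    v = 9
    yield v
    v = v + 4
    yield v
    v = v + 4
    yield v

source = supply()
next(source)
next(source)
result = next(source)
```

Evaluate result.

Step 1: Trace through generator execution:
  Yield 1: v starts at 9, yield 9
  Yield 2: v = 9 + 4 = 13, yield 13
  Yield 3: v = 13 + 4 = 17, yield 17
Step 2: First next() gets 9, second next() gets the second value, third next() yields 17.
Therefore result = 17.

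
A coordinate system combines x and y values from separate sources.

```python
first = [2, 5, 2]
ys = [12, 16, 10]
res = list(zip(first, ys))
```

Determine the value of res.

Step 1: zip pairs elements at same index:
  Index 0: (2, 12)
  Index 1: (5, 16)
  Index 2: (2, 10)
Therefore res = [(2, 12), (5, 16), (2, 10)].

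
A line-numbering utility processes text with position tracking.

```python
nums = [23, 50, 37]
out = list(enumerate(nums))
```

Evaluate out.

Step 1: enumerate pairs each element with its index:
  (0, 23)
  (1, 50)
  (2, 37)
Therefore out = [(0, 23), (1, 50), (2, 37)].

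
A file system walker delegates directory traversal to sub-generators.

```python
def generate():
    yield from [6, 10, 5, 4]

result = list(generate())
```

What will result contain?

Step 1: yield from delegates to the iterable, yielding each element.
Step 2: Collected values: [6, 10, 5, 4].
Therefore result = [6, 10, 5, 4].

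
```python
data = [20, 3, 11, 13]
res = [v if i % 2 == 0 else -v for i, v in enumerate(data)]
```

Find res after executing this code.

Step 1: For each (i, v), keep v if i is even, negate if odd:
  i=0 (even): keep 20
  i=1 (odd): negate to -3
  i=2 (even): keep 11
  i=3 (odd): negate to -13
Therefore res = [20, -3, 11, -13].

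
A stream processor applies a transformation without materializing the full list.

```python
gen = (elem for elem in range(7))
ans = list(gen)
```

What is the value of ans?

Step 1: Generator expression iterates range(7): [0, 1, 2, 3, 4, 5, 6].
Step 2: list() collects all values.
Therefore ans = [0, 1, 2, 3, 4, 5, 6].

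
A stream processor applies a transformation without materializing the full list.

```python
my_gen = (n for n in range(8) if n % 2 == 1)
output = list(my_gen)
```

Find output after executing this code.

Step 1: Filter range(8) keeping only odd values:
  n=0: even, excluded
  n=1: odd, included
  n=2: even, excluded
  n=3: odd, included
  n=4: even, excluded
  n=5: odd, included
  n=6: even, excluded
  n=7: odd, included
Therefore output = [1, 3, 5, 7].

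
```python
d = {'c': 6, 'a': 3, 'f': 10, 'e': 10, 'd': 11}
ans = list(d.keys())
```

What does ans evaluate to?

Step 1: d.keys() returns the dictionary keys in insertion order.
Therefore ans = ['c', 'a', 'f', 'e', 'd'].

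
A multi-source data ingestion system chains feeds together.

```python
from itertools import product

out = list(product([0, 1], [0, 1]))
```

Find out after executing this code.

Step 1: product([0, 1], [0, 1]) gives all pairs:
  (0, 0)
  (0, 1)
  (1, 0)
  (1, 1)
Therefore out = [(0, 0), (0, 1), (1, 0), (1, 1)].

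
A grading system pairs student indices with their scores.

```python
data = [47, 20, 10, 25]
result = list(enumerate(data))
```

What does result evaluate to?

Step 1: enumerate pairs each element with its index:
  (0, 47)
  (1, 20)
  (2, 10)
  (3, 25)
Therefore result = [(0, 47), (1, 20), (2, 10), (3, 25)].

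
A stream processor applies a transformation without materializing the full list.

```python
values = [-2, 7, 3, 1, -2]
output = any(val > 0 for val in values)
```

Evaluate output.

Step 1: Check val > 0 for each element in [-2, 7, 3, 1, -2]:
  -2 > 0: False
  7 > 0: True
  3 > 0: True
  1 > 0: True
  -2 > 0: False
Step 2: any() returns True.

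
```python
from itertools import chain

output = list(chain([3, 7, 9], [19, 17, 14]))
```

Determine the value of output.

Step 1: chain() concatenates iterables: [3, 7, 9] + [19, 17, 14].
Therefore output = [3, 7, 9, 19, 17, 14].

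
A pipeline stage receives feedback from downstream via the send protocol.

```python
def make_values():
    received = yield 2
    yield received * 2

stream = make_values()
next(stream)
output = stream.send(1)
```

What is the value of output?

Step 1: next(stream) advances to first yield, producing 2.
Step 2: send(1) resumes, received = 1.
Step 3: yield received * 2 = 1 * 2 = 2.
Therefore output = 2.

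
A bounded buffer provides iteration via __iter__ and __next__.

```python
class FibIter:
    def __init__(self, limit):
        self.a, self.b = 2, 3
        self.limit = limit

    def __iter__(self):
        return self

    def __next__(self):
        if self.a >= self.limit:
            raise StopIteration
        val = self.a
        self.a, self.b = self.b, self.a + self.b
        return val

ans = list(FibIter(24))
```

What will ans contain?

Step 1: Fibonacci-like sequence (a=2, b=3) until >= 24:
  Yield 2, then a,b = 3,5
  Yield 3, then a,b = 5,8
  Yield 5, then a,b = 8,13
  Yield 8, then a,b = 13,21
  Yield 13, then a,b = 21,34
  Yield 21, then a,b = 34,55
Step 2: 34 >= 24, stop.
Therefore ans = [2, 3, 5, 8, 13, 21].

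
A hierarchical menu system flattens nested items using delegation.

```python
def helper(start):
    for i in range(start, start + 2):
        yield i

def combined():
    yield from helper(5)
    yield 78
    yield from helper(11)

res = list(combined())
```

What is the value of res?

Step 1: combined() delegates to helper(5):
  yield 5
  yield 6
Step 2: yield 78
Step 3: Delegates to helper(11):
  yield 11
  yield 12
Therefore res = [5, 6, 78, 11, 12].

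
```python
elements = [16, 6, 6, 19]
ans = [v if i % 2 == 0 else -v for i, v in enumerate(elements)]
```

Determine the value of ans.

Step 1: For each (i, v), keep v if i is even, negate if odd:
  i=0 (even): keep 16
  i=1 (odd): negate to -6
  i=2 (even): keep 6
  i=3 (odd): negate to -19
Therefore ans = [16, -6, 6, -19].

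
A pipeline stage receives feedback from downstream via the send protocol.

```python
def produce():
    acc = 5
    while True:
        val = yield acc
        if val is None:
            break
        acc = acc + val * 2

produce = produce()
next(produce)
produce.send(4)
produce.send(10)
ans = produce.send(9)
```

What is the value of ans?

Step 1: next() -> yield acc=5.
Step 2: send(4) -> val=4, acc = 5 + 4*2 = 13, yield 13.
Step 3: send(10) -> val=10, acc = 13 + 10*2 = 33, yield 33.
Step 4: send(9) -> val=9, acc = 33 + 9*2 = 51, yield 51.
Therefore ans = 51.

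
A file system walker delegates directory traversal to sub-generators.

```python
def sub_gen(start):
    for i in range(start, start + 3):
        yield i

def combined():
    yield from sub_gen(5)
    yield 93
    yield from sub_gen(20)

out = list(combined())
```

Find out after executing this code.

Step 1: combined() delegates to sub_gen(5):
  yield 5
  yield 6
  yield 7
Step 2: yield 93
Step 3: Delegates to sub_gen(20):
  yield 20
  yield 21
  yield 22
Therefore out = [5, 6, 7, 93, 20, 21, 22].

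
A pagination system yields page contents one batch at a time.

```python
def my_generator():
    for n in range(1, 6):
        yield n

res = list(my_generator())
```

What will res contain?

Step 1: The generator yields each value from range(1, 6).
Step 2: list() consumes all yields: [1, 2, 3, 4, 5].
Therefore res = [1, 2, 3, 4, 5].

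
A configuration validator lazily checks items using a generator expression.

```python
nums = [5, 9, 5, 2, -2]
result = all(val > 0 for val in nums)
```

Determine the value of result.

Step 1: Check val > 0 for each element in [5, 9, 5, 2, -2]:
  5 > 0: True
  9 > 0: True
  5 > 0: True
  2 > 0: True
  -2 > 0: False
Step 2: all() returns False.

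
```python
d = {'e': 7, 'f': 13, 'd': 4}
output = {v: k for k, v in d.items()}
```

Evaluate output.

Step 1: Invert dict (swap keys and values):
  'e': 7 -> 7: 'e'
  'f': 13 -> 13: 'f'
  'd': 4 -> 4: 'd'
Therefore output = {7: 'e', 13: 'f', 4: 'd'}.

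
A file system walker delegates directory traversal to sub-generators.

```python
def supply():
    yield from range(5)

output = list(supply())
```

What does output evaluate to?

Step 1: yield from delegates to the iterable, yielding each element.
Step 2: Collected values: [0, 1, 2, 3, 4].
Therefore output = [0, 1, 2, 3, 4].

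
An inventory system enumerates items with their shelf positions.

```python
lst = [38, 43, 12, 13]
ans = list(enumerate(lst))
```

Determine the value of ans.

Step 1: enumerate pairs each element with its index:
  (0, 38)
  (1, 43)
  (2, 12)
  (3, 13)
Therefore ans = [(0, 38), (1, 43), (2, 12), (3, 13)].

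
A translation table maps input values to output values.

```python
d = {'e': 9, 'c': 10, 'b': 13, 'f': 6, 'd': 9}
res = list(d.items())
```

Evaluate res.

Step 1: d.items() returns (key, value) pairs in insertion order.
Therefore res = [('e', 9), ('c', 10), ('b', 13), ('f', 6), ('d', 9)].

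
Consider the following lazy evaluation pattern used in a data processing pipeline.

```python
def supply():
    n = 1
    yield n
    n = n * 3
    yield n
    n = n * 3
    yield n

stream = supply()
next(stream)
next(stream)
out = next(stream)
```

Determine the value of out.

Step 1: Trace through generator execution:
  Yield 1: n starts at 1, yield 1
  Yield 2: n = 1 * 3 = 3, yield 3
  Yield 3: n = 3 * 3 = 9, yield 9
Step 2: First next() gets 1, second next() gets the second value, third next() yields 9.
Therefore out = 9.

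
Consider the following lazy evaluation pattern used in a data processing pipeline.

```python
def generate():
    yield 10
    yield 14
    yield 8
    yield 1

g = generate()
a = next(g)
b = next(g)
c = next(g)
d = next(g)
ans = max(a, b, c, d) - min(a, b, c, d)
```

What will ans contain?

Step 1: Create generator and consume all values:
  a = next(g) = 10
  b = next(g) = 14
  c = next(g) = 8
  d = next(g) = 1
Step 2: max = 14, min = 1, ans = 14 - 1 = 13.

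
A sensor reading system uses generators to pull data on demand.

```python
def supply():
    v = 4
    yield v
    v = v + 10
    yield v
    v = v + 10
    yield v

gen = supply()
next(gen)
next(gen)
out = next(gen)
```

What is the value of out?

Step 1: Trace through generator execution:
  Yield 1: v starts at 4, yield 4
  Yield 2: v = 4 + 10 = 14, yield 14
  Yield 3: v = 14 + 10 = 24, yield 24
Step 2: First next() gets 4, second next() gets the second value, third next() yields 24.
Therefore out = 24.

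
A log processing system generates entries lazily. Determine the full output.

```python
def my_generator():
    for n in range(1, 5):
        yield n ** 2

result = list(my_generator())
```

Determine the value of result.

Step 1: For each n in range(1, 5), yield n**2:
  n=1: yield 1**2 = 1
  n=2: yield 2**2 = 4
  n=3: yield 3**2 = 9
  n=4: yield 4**2 = 16
Therefore result = [1, 4, 9, 16].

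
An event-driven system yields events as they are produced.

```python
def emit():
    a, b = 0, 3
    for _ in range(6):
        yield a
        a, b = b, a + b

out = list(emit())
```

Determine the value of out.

Step 1: Fibonacci-like sequence starting with a=0, b=3:
  Iteration 1: yield a=0, then a,b = 3,3
  Iteration 2: yield a=3, then a,b = 3,6
  Iteration 3: yield a=3, then a,b = 6,9
  Iteration 4: yield a=6, then a,b = 9,15
  Iteration 5: yield a=9, then a,b = 15,24
  Iteration 6: yield a=15, then a,b = 24,39
Therefore out = [0, 3, 3, 6, 9, 15].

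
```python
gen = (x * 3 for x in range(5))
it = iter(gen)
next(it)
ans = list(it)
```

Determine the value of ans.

Step 1: Generator produces [0, 3, 6, 9, 12].
Step 2: next(it) consumes first element (0).
Step 3: list(it) collects remaining: [3, 6, 9, 12].
Therefore ans = [3, 6, 9, 12].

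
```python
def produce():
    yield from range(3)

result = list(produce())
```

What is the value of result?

Step 1: yield from delegates to the iterable, yielding each element.
Step 2: Collected values: [0, 1, 2].
Therefore result = [0, 1, 2].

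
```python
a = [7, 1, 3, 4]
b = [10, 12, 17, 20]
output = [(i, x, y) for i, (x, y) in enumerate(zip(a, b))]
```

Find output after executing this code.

Step 1: enumerate(zip(a, b)) gives index with paired elements:
  i=0: (7, 10)
  i=1: (1, 12)
  i=2: (3, 17)
  i=3: (4, 20)
Therefore output = [(0, 7, 10), (1, 1, 12), (2, 3, 17), (3, 4, 20)].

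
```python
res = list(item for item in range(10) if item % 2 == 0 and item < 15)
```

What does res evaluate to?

Step 1: Filter range(10) where item % 2 == 0 and item < 15:
  item=0: both conditions met, included
  item=1: excluded (1 % 2 != 0)
  item=2: both conditions met, included
  item=3: excluded (3 % 2 != 0)
  item=4: both conditions met, included
  item=5: excluded (5 % 2 != 0)
  item=6: both conditions met, included
  item=7: excluded (7 % 2 != 0)
  item=8: both conditions met, included
  item=9: excluded (9 % 2 != 0)
Therefore res = [0, 2, 4, 6, 8].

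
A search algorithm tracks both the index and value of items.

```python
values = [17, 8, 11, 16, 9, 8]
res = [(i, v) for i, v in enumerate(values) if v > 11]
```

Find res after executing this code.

Step 1: Filter enumerate([17, 8, 11, 16, 9, 8]) keeping v > 11:
  (0, 17): 17 > 11, included
  (1, 8): 8 <= 11, excluded
  (2, 11): 11 <= 11, excluded
  (3, 16): 16 > 11, included
  (4, 9): 9 <= 11, excluded
  (5, 8): 8 <= 11, excluded
Therefore res = [(0, 17), (3, 16)].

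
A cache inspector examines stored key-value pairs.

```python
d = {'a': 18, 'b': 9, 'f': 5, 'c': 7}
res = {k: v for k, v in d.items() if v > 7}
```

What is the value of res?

Step 1: Filter items where value > 7:
  'a': 18 > 7: kept
  'b': 9 > 7: kept
  'f': 5 <= 7: removed
  'c': 7 <= 7: removed
Therefore res = {'a': 18, 'b': 9}.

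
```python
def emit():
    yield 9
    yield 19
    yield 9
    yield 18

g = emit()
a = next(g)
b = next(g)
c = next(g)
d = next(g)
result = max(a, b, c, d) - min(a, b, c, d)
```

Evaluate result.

Step 1: Create generator and consume all values:
  a = next(g) = 9
  b = next(g) = 19
  c = next(g) = 9
  d = next(g) = 18
Step 2: max = 19, min = 9, result = 19 - 9 = 10.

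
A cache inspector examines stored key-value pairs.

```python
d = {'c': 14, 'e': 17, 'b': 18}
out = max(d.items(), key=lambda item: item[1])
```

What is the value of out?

Step 1: Find item with maximum value:
  ('c', 14)
  ('e', 17)
  ('b', 18)
Step 2: Maximum value is 18 at key 'b'.
Therefore out = ('b', 18).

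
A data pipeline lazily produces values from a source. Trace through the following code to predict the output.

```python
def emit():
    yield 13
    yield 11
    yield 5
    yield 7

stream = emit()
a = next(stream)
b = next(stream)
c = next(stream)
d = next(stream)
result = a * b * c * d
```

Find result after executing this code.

Step 1: Create generator and consume all values:
  a = next(stream) = 13
  b = next(stream) = 11
  c = next(stream) = 5
  d = next(stream) = 7
Step 2: result = 13 * 11 * 5 * 7 = 5005.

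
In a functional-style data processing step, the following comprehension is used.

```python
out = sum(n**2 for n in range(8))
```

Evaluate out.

Step 1: Compute n**2 for each n in range(8):
  n=0: 0**2 = 0
  n=1: 1**2 = 1
  n=2: 2**2 = 4
  n=3: 3**2 = 9
  n=4: 4**2 = 16
  n=5: 5**2 = 25
  n=6: 6**2 = 36
  n=7: 7**2 = 49
Step 2: sum = 0 + 1 + 4 + 9 + 16 + 25 + 36 + 49 = 140.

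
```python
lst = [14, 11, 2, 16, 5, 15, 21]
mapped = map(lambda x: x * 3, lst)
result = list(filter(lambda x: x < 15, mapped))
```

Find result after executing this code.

Step 1: Map x * 3:
  14 -> 42
  11 -> 33
  2 -> 6
  16 -> 48
  5 -> 15
  15 -> 45
  21 -> 63
Step 2: Filter for < 15:
  42: removed
  33: removed
  6: kept
  48: removed
  15: removed
  45: removed
  63: removed
Therefore result = [6].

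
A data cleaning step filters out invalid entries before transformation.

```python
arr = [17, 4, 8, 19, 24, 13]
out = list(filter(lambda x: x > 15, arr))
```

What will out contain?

Step 1: Filter elements > 15:
  17: kept
  4: removed
  8: removed
  19: kept
  24: kept
  13: removed
Therefore out = [17, 19, 24].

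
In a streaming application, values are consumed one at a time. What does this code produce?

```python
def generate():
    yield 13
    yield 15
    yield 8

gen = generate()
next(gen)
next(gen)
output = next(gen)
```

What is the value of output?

Step 1: generate() creates a generator.
Step 2: next(gen) yields 13 (consumed and discarded).
Step 3: next(gen) yields 15 (consumed and discarded).
Step 4: next(gen) yields 8, assigned to output.
Therefore output = 8.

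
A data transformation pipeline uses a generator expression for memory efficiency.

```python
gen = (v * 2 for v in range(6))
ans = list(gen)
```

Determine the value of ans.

Step 1: For each v in range(6), compute v*2:
  v=0: 0*2 = 0
  v=1: 1*2 = 2
  v=2: 2*2 = 4
  v=3: 3*2 = 6
  v=4: 4*2 = 8
  v=5: 5*2 = 10
Therefore ans = [0, 2, 4, 6, 8, 10].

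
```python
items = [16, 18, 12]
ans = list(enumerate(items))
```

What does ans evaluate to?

Step 1: enumerate pairs each element with its index:
  (0, 16)
  (1, 18)
  (2, 12)
Therefore ans = [(0, 16), (1, 18), (2, 12)].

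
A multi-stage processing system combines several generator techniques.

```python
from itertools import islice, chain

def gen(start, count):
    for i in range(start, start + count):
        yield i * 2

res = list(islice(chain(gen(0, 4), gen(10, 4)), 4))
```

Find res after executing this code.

Step 1: gen(0, 4) yields [0, 2, 4, 6].
Step 2: gen(10, 4) yields [20, 22, 24, 26].
Step 3: chain concatenates: [0, 2, 4, 6, 20, 22, 24, 26].
Step 4: islice takes first 4: [0, 2, 4, 6].
Therefore res = [0, 2, 4, 6].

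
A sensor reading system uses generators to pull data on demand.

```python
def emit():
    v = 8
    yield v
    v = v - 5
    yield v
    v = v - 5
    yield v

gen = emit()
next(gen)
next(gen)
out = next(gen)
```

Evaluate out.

Step 1: Trace through generator execution:
  Yield 1: v starts at 8, yield 8
  Yield 2: v = 8 - 5 = 3, yield 3
  Yield 3: v = 3 - 5 = -2, yield -2
Step 2: First next() gets 8, second next() gets the second value, third next() yields -2.
Therefore out = -2.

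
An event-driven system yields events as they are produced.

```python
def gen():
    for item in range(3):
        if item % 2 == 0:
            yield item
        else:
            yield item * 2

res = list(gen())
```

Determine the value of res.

Step 1: For each item in range(3), yield item if even, else item*2:
  item=0 (even): yield 0
  item=1 (odd): yield 1*2 = 2
  item=2 (even): yield 2
Therefore res = [0, 2, 2].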